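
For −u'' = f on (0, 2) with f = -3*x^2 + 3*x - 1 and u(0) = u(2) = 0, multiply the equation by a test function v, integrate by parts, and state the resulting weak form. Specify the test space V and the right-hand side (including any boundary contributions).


V = H^1_0(0, 2) (so v(0) = v(2) = 0); weak form: ∫_0^2 u'v' dx = ∫_0^2 (-3*x^2 + 3*x - 1) v dx for all v ∈ V.

Multiply both sides by a test function v and integrate from 0 to 2:
  ∫_0^2 −u''(x) v(x) dx = ∫_0^2 f(x) v(x) dx.
Integrate the LHS by parts once:
  ∫_0^2 −u'' v dx = −[u'(x) v(x)]_0^2 + ∫_0^2 u'(x) v'(x) dx.
Thus ∫_0^2 u'(x) v'(x) dx = ∫_0^2 f(x) v(x) dx + [u'(x) v(x)]_0^2.
Choose V so that boundary terms are either known or forced to vanish.
u is Dirichlet: u(0) = u(2) = 0. Let V = H^1_0(0, 2); then v(0) = v(2) = 0, and [u' v]_0^2 = 0.
Weak formulation: find u (satisfying any essential BC) such that ∫_0^2 u'(x) v'(x) dx = ∫_0^2 f v dx for all v ∈ V.
Substituting f(x) = -3*x^2 + 3*x - 1, the right-hand side is ∫_0^2 (-3*x^2 + 3*x - 1) v dx.


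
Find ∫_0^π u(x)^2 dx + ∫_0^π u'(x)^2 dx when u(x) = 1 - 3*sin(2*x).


||u||_{H^1(0,π)}^2 = 47*π/2

u'(x) = -6*cos(2*x).
Expand u² and (u')² and integrate term by term on (0, π), using: for integers n ≥ 1, ∫_0^π sin²(nx) dx = ∫_0^π cos²(nx) dx = π/2; for n ≠ n', ∫_0^π sin(nx)sin(n'x) dx = ∫_0^π cos(nx)cos(n'x) dx = 0; and by product-to-sum, ∫_0^π sin(nx)cos(n'x) dx = ½∫_0^π [sin((n+n')x) + sin((n−n')x)] dx, which is 0 when n+n' is even and 2n/(n²−n'²) when n+n' is odd (it need not vanish on (0, π)). For the constant mode: ∫_0^π 1 dx = π, ∫_0^π cos(nx) dx = 0, ∫_0^π sin(nx) dx = (1−(−1)^n)/n.
  u² squared terms: (1)²·∫1 dx = 1·π = π;  (-3)²·∫sin(2x)² dx = 9·π/2 = 9*π/2.
  u² cross terms: 2·(1)·(-3)·∫1·sin(2x) dx = -6·(0) = 0.
  So ∫_0^π u² dx = π + 9*π/2 + 0 = 11*π/2.
  (u')² squared terms: (-6)²·∫cos(2x)² dx = 36·π/2 = 18*π.
  So ∫_0^π (u')² dx = 18*π.
||u||_{H^1}^2 = (11*π/2) + (18*π) = 47*π/2.


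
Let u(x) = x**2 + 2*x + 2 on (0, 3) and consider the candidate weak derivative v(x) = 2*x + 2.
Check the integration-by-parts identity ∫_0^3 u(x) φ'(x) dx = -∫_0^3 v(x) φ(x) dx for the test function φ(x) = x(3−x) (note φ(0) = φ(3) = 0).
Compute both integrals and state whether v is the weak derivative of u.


LHS = -45/2, RHS = -45/2. Yes, v = u' weakly.

u(x) = x**2 + 2*x + 2, classical derivative u'(x) = 2*x + 2.
φ(x) = x(3−x), so φ'(x) = 3 - 2*x.
Note φ(0) = φ(3) = 0, so the boundary term u·φ vanishes.
LHS = ∫_0^3 u(x) φ'(x) dx = ∫_0^3 (-2*x^3 - x^2 + 2*x + 6) dx. Term by term:
  ∫_0^3 -2*x^3 dx = -81/2;  ∫_0^3 -x^2 dx = -9;  ∫_0^3 2*x dx = 9;
  ∫_0^3 6 dx = 18.
Sum: -81/2 − 9 + 9 + 18 = -45/2.
So LHS = -45/2.
∫_0^3 v(x) φ(x) dx = ∫_0^3 (-2*x^3 + 4*x^2 + 6*x) dx. Term by term:
  ∫_0^3 -2*x^3 dx = -81/2;  ∫_0^3 4*x^2 dx = 36;  ∫_0^3 6*x dx = 27.
Sum: -81/2 + 36 + 27 = 45/2.
So RHS = -∫_0^3 v(x) φ(x) dx = -45/2.
LHS = RHS, so the identity holds for this test φ.
Moreover u is smooth here and v(x) = u'(x) = 2*x + 2 pointwise, so the identity holds for every test function. Hence v is the weak derivative of u.


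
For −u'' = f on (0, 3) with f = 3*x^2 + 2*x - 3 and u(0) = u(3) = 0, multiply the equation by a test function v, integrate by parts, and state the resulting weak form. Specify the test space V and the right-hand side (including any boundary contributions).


V = H^1_0(0, 3) (so v(0) = v(3) = 0); weak form: ∫_0^3 u'v' dx = ∫_0^3 (3*x^2 + 2*x - 3) v dx for all v ∈ V.

Multiply both sides by a test function v and integrate from 0 to 3:
  ∫_0^3 −u''(x) v(x) dx = ∫_0^3 f(x) v(x) dx.
Integrate the LHS by parts once:
  ∫_0^3 −u'' v dx = −[u'(x) v(x)]_0^3 + ∫_0^3 u'(x) v'(x) dx.
Thus ∫_0^3 u'(x) v'(x) dx = ∫_0^3 f(x) v(x) dx + [u'(x) v(x)]_0^3.
Choose V so that boundary terms are either known or forced to vanish.
u is Dirichlet: u(0) = u(3) = 0. Let V = H^1_0(0, 3); then v(0) = v(3) = 0, and [u' v]_0^3 = 0.
Weak formulation: find u (satisfying any essential BC) such that ∫_0^3 u'(x) v'(x) dx = ∫_0^3 f v dx for all v ∈ V.
Substituting f(x) = 3*x^2 + 2*x - 3, the right-hand side is ∫_0^3 (3*x^2 + 2*x - 3) v dx.


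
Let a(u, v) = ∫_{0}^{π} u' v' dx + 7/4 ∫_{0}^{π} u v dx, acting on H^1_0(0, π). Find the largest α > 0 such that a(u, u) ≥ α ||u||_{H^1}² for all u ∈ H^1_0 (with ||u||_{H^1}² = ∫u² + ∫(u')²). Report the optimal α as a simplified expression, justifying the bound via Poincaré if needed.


α = 1

Coercivity of a(·,·) on H^1_0(0, π) means a(u, u) ≥ α ||u||_{H^1}² for every u ∈ H^1_0.
The interval has length L = π, and Poincaré/coercivity depend only on L. Here a(u, u) = ∫(u')² + (7/4)·∫u².
Here c = 7/4 ≥ 1, so a(u,u) = ∫(u')² + c∫u² ≥ ∫(u')² + ∫u² = ||u||_{H^1}², i.e. α = 1 works. No larger α is possible: a(u,u) ≥ α||u||_{H^1}² means (1−α)∫(u')² ≥ (α−c)∫u², and for the modes u_n = sin(nπ(x−x₀)/L) (x₀ the left endpoint) one has ∫u_n²/∫(u_n')² = (L/(nπ))² → 0, so a(u_n,u_n)/||u_n||_{H^1}² → 1. Hence the optimal constant is α = 1.
Therefore α = 1.


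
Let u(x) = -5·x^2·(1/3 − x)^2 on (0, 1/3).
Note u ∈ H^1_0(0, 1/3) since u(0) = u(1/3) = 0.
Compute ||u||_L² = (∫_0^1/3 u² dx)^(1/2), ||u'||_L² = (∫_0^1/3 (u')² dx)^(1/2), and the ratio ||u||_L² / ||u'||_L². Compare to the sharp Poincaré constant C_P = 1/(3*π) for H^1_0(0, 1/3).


||u||_L² / ||u'||_L² = sqrt(3)/18 < C_P = 1/(3*π).

u(x) = -5·x^2·(1/3 − x)^2, so u'(x) = 10*x*(-18*x^2 + 9*x - 1)/9.
u(x) = -5·x^2·(1/3 − x)^2 vanishes at x = 0 and x = 1/3, so u ∈ H^1_0(0, 1/3). Differentiate via the product rule and integrate the resulting polynomials term by term.
  ∫_0^1/3 u² dx = ∫_0^1/3 (25*x^8 - 100*x^7/3 + 50*x^6/3 - 100*x^5/27 + 25*x^4/81) dx. Term by term:
    ∫_0^1/3 25*x^8 dx = 25/177147;  ∫_0^1/3 -100*x^7/3 dx = -25/39366;  ∫_0^1/3 50*x^6/3 dx = 50/45927;
    ∫_0^1/3 -100*x^5/27 dx = -50/59049;  ∫_0^1/3 25*x^4/81 dx = 5/19683.
  Sum: 25/177147 − 25/39366 + 50/45927 − 50/59049 + 5/19683 = 5/2480058.
  ∫_0^1/3 (u')² dx = ∫_0^1/3 (400*x^6 - 400*x^5 + 1300*x^4/9 - 200*x^3/9 + 100*x^2/81) dx. Term by term:
    ∫_0^1/3 400*x^6 dx = 400/15309;  ∫_0^1/3 -400*x^5 dx = -200/2187;  ∫_0^1/3 1300*x^4/9 dx = 260/2187;
    ∫_0^1/3 -200*x^3/9 dx = -50/729;  ∫_0^1/3 100*x^2/81 dx = 100/6561.
  Sum: 400/15309 − 200/2187 + 260/2187 − 50/729 + 100/6561 = 10/45927.
∫_0^1/3 u² dx = 5/2480058, so ||u||_L² = sqrt(210)/10206.
∫_0^1/3 (u')² dx = 10/45927, so ||u'||_L² = sqrt(70)/567.
Ratio ||u||_L² / ||u'||_L² = sqrt(3)/18.
Sharp Poincaré constant on H^1_0(0, 1/3) is C_P = L/π = 1/(3*π), achieved by sin(3*π·x).
A polynomial bump cannot attain the sharp Poincaré constant (only the first sine eigenfunction does), so the ratio is strictly less than C_P, consistent with ||u||_L² ≤ C_P ||u'||_L².


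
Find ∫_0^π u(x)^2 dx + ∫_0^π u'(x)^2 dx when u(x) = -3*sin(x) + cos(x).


||u||_{H^1(0,π)}^2 = 10*π

u'(x) = -sin(x) - 3*cos(x).
Expand u² and (u')² and integrate term by term on (0, π), using: for integers n ≥ 1, ∫_0^π sin²(nx) dx = ∫_0^π cos²(nx) dx = π/2; for n ≠ n', ∫_0^π sin(nx)sin(n'x) dx = ∫_0^π cos(nx)cos(n'x) dx = 0; and by product-to-sum, ∫_0^π sin(nx)cos(n'x) dx = ½∫_0^π [sin((n+n')x) + sin((n−n')x)] dx, which is 0 when n+n' is even and 2n/(n²−n'²) when n+n' is odd (it need not vanish on (0, π)).
  u² squared terms: (-3)²·∫sin(x)² dx = 9·π/2 = 9*π/2;  (1)²·∫cos(x)² dx = 1·π/2 = π/2.
  u² cross terms: 2·(-3)·(1)·∫sin(x)·cos(x) dx = -6·(0) = 0.
  So ∫_0^π u² dx = 9*π/2 + π/2 + 0 = 5*π.
  (u')² squared terms: (-1)²·∫sin(x)² dx = 1·π/2 = π/2;  (-3)²·∫cos(x)² dx = 9·π/2 = 9*π/2.
  (u')² cross terms: 2·(-1)·(-3)·∫sin(x)·cos(x) dx = 6·(0) = 0.
  So ∫_0^π (u')² dx = π/2 + 9*π/2 + 0 = 5*π.
||u||_{H^1}^2 = (5*π) + (5*π) = 10*π.


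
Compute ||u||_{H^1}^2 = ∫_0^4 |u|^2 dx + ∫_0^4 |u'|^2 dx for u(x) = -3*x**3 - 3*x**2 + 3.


||u||_{H^1}^2 = 405756/7

The H^1 norm (squared) on an interval (0, L) is
  ||u||_{H^1}^2 = ∫_0^L u(x)^2 dx + ∫_0^L u'(x)^2 dx.
Compute u'(x) = -9*x**2 - 6*x.
Then u(x)^2 = 9*x**6 + 18*x**5 + 9*x**4 - 18*x**3 - 18*x**2 + 9 and u'(x)^2 = 81*x**4 + 108*x**3 + 36*x**2.
Integrate each monomial from 0 to 4 using ∫_0^4 c·x^n dx = c·4^(n+1)/(n+1):
  ∫_0^4 u(x)^2 dx = ∫_0^4 (9*x^6 + 18*x^5 + 9*x^4 - 18*x^3 - 18*x^2 + 9) dx. Term by term:
    ∫_0^4 9*x^6 dx = 147456/7;  ∫_0^4 18*x^5 dx = 12288;  ∫_0^4 9*x^4 dx = 9216/5;
    ∫_0^4 -18*x^3 dx = -1152;  ∫_0^4 -18*x^2 dx = -384;  ∫_0^4 9 dx = 36.
  Sum: 147456/7 + 12288 + 9216/5 − 1152 − 384 + 36 = 1179372/35.
  ∫_0^4 u'(x)^2 dx = ∫_0^4 (81*x^4 + 108*x^3 + 36*x^2) dx. Term by term:
    ∫_0^4 81*x^4 dx = 82944/5;  ∫_0^4 108*x^3 dx = 6912;  ∫_0^4 36*x^2 dx = 768.
  Sum: 82944/5 + 6912 + 768 = 121344/5.
Adding: ||u||_{H^1}^2 = 1179372/35 + 121344/5 = 405756/7.


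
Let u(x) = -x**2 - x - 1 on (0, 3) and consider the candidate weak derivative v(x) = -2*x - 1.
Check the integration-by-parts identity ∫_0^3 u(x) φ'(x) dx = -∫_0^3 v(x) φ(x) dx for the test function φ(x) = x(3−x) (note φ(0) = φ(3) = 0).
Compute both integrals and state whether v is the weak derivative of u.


LHS = 18, RHS = 18. Yes, v = u' weakly.

u(x) = -x**2 - x - 1, classical derivative u'(x) = -2*x - 1.
φ(x) = x(3−x), so φ'(x) = 3 - 2*x.
Note φ(0) = φ(3) = 0, so the boundary term u·φ vanishes.
LHS = ∫_0^3 u(x) φ'(x) dx = ∫_0^3 (2*x^3 - x^2 - x - 3) dx. Term by term:
  ∫_0^3 2*x^3 dx = 81/2;  ∫_0^3 -x^2 dx = -9;  ∫_0^3 -x dx = -9/2;
  ∫_0^3 -3 dx = -9.
Sum: 81/2 − 9 − 9/2 − 9 = 18.
So LHS = 18.
∫_0^3 v(x) φ(x) dx = ∫_0^3 (2*x^3 - 5*x^2 - 3*x) dx. Term by term:
  ∫_0^3 2*x^3 dx = 81/2;  ∫_0^3 -5*x^2 dx = -45;  ∫_0^3 -3*x dx = -27/2.
Sum: 81/2 − 45 − 27/2 = -18.
So RHS = -∫_0^3 v(x) φ(x) dx = 18.
LHS = RHS, so the identity holds for this test φ.
Moreover u is smooth here and v(x) = u'(x) = -2*x - 1 pointwise, so the identity holds for every test function. Hence v is the weak derivative of u.


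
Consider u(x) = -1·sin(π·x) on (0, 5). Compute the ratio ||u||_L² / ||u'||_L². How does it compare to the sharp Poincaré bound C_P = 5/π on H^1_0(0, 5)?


||u||_L² / ||u'||_L² = 1/π < C_P = 5/π.

u(x) = -1·sin(π·x), so u'(x) = -π*cos(π*x).
Writing u(x) = A·sin(kπx/L) with A = -1 and k = 5, use ∫_0^L sin²(kπx/L) dx = L/2 and ∫_0^L cos²(kπx/L) dx = L/2.
u² = 1·sin²(π·x) and (u')² = π^2·cos²(π·x), and each of sin², cos² integrates to L/2 = 5/2 over (0, 5).
∫_0^5 u² dx = 5/2, so ||u||_L² = sqrt(10)/2.
∫_0^5 (u')² dx = 5*π^2/2, so ||u'||_L² = sqrt(10)*π/2.
Ratio ||u||_L² / ||u'||_L² = 1/π.
Sharp Poincaré constant on H^1_0(0, 5) is C_P = L/π = 5/π, achieved by sin(π/5·x).
This is the k = 5 harmonic; the ratio L/(kπ) is strictly less than C_P = L/π, consistent with the sharp inequality ||u||_L² ≤ C_P ||u'||_L².


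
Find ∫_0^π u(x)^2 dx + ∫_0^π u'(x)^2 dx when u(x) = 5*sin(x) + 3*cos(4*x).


||u||_{H^1(0,π)}^2 = -68 + 203*π/2

u'(x) = -12*sin(4*x) + 5*cos(x).
Expand u² and (u')² and integrate term by term on (0, π), using: for integers n ≥ 1, ∫_0^π sin²(nx) dx = ∫_0^π cos²(nx) dx = π/2; for n ≠ n', ∫_0^π sin(nx)sin(n'x) dx = ∫_0^π cos(nx)cos(n'x) dx = 0; and by product-to-sum, ∫_0^π sin(nx)cos(n'x) dx = ½∫_0^π [sin((n+n')x) + sin((n−n')x)] dx, which is 0 when n+n' is even and 2n/(n²−n'²) when n+n' is odd (it need not vanish on (0, π)).
  u² squared terms: (3)²·∫cos(4x)² dx = 9·π/2 = 9*π/2;  (5)²·∫sin(x)² dx = 25·π/2 = 25*π/2.
  u² cross terms: 2·(3)·(5)·∫cos(4x)·sin(x) dx = 30·(-2/15) = -4.
  So ∫_0^π u² dx = 9*π/2 + 25*π/2 − 4 = -4 + 17*π.
  (u')² squared terms: (-12)²·∫sin(4x)² dx = 144·π/2 = 72*π;  (5)²·∫cos(x)² dx = 25·π/2 = 25*π/2.
  (u')² cross terms: 2·(-12)·(5)·∫sin(4x)·cos(x) dx = -120·(8/15) = -64.
  So ∫_0^π (u')² dx = 72*π + 25*π/2 − 64 = -64 + 169*π/2.
||u||_{H^1}^2 = (-4 + 17*π) + (-64 + 169*π/2) = -68 + 203*π/2.


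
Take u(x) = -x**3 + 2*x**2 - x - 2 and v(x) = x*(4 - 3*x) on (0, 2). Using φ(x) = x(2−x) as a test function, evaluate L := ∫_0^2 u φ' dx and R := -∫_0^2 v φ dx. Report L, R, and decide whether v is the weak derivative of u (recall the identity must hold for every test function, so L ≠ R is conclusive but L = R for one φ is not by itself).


LHS = 4/5, RHS = -8/15. No, v is not the weak derivative of u.

u(x) = -x**3 + 2*x**2 - x - 2, classical derivative u'(x) = -3*x**2 + 4*x - 1.
φ(x) = x(2−x), so φ'(x) = 2 - 2*x.
Note φ(0) = φ(2) = 0, so the boundary term u·φ vanishes.
LHS = ∫_0^2 u(x) φ'(x) dx = ∫_0^2 (2*x^4 - 6*x^3 + 6*x^2 + 2*x - 4) dx. Term by term:
  ∫_0^2 2*x^4 dx = 64/5;  ∫_0^2 -6*x^3 dx = -24;  ∫_0^2 6*x^2 dx = 16;
  ∫_0^2 2*x dx = 4;  ∫_0^2 -4 dx = -8.
Sum: 64/5 − 24 + 16 + 4 − 8 = 4/5.
So LHS = 4/5.
∫_0^2 v(x) φ(x) dx = ∫_0^2 (3*x^4 - 10*x^3 + 8*x^2) dx. Term by term:
  ∫_0^2 3*x^4 dx = 96/5;  ∫_0^2 -10*x^3 dx = -40;  ∫_0^2 8*x^2 dx = 64/3.
Sum: 96/5 − 40 + 64/3 = 8/15.
So RHS = -∫_0^2 v(x) φ(x) dx = -8/15.
LHS − RHS = 4/3 ≠ 0, so the identity fails.
(For a valid weak derivative the identity must hold for EVERY test function, in particular this one. The failure shows v is NOT the weak derivative of u.)
Correct weak derivative would be u'(x) = -3*x**2 + 4*x - 1.


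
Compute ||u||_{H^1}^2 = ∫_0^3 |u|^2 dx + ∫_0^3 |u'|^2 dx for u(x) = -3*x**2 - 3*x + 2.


||u||_{H^1}^2 = 12459/10

The H^1 norm (squared) on an interval (0, L) is
  ||u||_{H^1}^2 = ∫_0^L u(x)^2 dx + ∫_0^L u'(x)^2 dx.
Compute u'(x) = -6*x - 3.
Then u(x)^2 = 9*x**4 + 18*x**3 - 3*x**2 - 12*x + 4 and u'(x)^2 = 36*x**2 + 36*x + 9.
Integrate each monomial from 0 to 3 using ∫_0^3 c·x^n dx = c·3^(n+1)/(n+1):
  ∫_0^3 u(x)^2 dx = ∫_0^3 (9*x^4 + 18*x^3 - 3*x^2 - 12*x + 4) dx. Term by term:
    ∫_0^3 9*x^4 dx = 2187/5;  ∫_0^3 18*x^3 dx = 729/2;  ∫_0^3 -3*x^2 dx = -27;
    ∫_0^3 -12*x dx = -54;  ∫_0^3 4 dx = 12.
  Sum: 2187/5 + 729/2 − 27 − 54 + 12 = 7329/10.
  ∫_0^3 u'(x)^2 dx = ∫_0^3 (36*x^2 + 36*x + 9) dx. Term by term:
    ∫_0^3 36*x^2 dx = 324;  ∫_0^3 36*x dx = 162;  ∫_0^3 9 dx = 27.
  Sum: 324 + 162 + 27 = 513.
Adding: ||u||_{H^1}^2 = 7329/10 + 513 = 12459/10.


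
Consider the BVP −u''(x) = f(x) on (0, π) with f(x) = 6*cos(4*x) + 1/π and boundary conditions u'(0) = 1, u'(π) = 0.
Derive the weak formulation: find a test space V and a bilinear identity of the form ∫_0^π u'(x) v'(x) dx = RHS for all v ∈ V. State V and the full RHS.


V = H^1(0, π) (v unrestricted at boundary; u is determined up to an additive constant); weak form: ∫_0^π u'v' dx = ∫_0^π (6*cos(4*x) + 1/π) v dx − v(0) for all v ∈ V.

Multiply both sides by a test function v and integrate from 0 to π:
  ∫_0^π −u''(x) v(x) dx = ∫_0^π f(x) v(x) dx.
Integrate the LHS by parts once:
  ∫_0^π −u'' v dx = −[u'(x) v(x)]_0^π + ∫_0^π u'(x) v'(x) dx.
Thus ∫_0^π u'(x) v'(x) dx = ∫_0^π f(x) v(x) dx + [u'(x) v(x)]_0^π.
Choose V so that boundary terms are either known or forced to vanish.
u has inhomogeneous Neumann u'(0) = 1, u'(π) = 0. [u' v]_0^π = (0)·v(π) − (1)·v(0) = − v(0). Take V = H^1(0, π); boundary term becomes part of RHS.
Weak formulation: find u (satisfying any essential BC) such that ∫_0^π u'(x) v'(x) dx = ∫_0^π f v dx − v(0) for all v ∈ V (Neumann data are natural BCs: they enter the RHS as boundary terms).
Substituting f(x) = 6*cos(4*x) + 1/π, the right-hand side is ∫_0^π (6*cos(4*x) + 1/π) v dx − v(0).
Compatibility check (pure Neumann): taking v ≡ 1 ∈ V gives 0 = ∫_0^π f dx + (0) − (1), i.e. ∫_0^π f dx must equal u'(0) − u'(π) = 1. Indeed ∫_0^π (6*cos(4*x) + 1/π) dx = 1, so the data are compatible. The solution is then unique only up to an additive constant (fix it e.g. by requiring ∫_0^π u dx = 0).


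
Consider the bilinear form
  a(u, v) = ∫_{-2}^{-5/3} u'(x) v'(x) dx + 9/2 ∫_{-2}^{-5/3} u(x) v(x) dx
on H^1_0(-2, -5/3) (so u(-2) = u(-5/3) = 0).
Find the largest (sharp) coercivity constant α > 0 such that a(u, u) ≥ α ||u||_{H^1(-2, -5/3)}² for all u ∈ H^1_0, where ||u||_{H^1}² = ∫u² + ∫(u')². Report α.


α = 1

Coercivity of a(·,·) on H^1_0(-2, -5/3) means a(u, u) ≥ α ||u||_{H^1}² for every u ∈ H^1_0.
The interval has length L = 1/3, and Poincaré/coercivity depend only on L. Here a(u, u) = ∫(u')² + (9/2)·∫u².
Here c = 9/2 ≥ 1, so a(u,u) = ∫(u')² + c∫u² ≥ ∫(u')² + ∫u² = ||u||_{H^1}², i.e. α = 1 works. No larger α is possible: a(u,u) ≥ α||u||_{H^1}² means (1−α)∫(u')² ≥ (α−c)∫u², and for the modes u_n = sin(nπ(x−x₀)/L) (x₀ the left endpoint) one has ∫u_n²/∫(u_n')² = (L/(nπ))² → 0, so a(u_n,u_n)/||u_n||_{H^1}² → 1. Hence the optimal constant is α = 1.
Therefore α = 1.


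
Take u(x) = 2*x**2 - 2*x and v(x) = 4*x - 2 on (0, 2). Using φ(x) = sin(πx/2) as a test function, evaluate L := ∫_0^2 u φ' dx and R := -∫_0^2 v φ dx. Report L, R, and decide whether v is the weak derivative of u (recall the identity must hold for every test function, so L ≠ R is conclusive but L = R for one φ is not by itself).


LHS = -8/π, RHS = -8/π. Yes, v = u' weakly.

u(x) = 2*x**2 - 2*x, classical derivative u'(x) = 4*x - 2.
φ(x) = sin(πx/2), so φ'(x) = π*cos(π*x/2)/2.
Note φ(0) = φ(2) = 0, so the boundary term u·φ vanishes.
LHS = ∫_0^2 u(x) φ'(x) dx = ∫_0^2 (π*x^2*cos(π*x/2) - π*x*cos(π*x/2)) dx. Term by term:
  ∫_0^2 π*x^2*cos(π*x/2) dx = -16/π;  ∫_0^2 -π*x*cos(π*x/2) dx = 8/π.
Sum: -16/π + 8/π = -8/π.
So LHS = -8/π.
∫_0^2 v(x) φ(x) dx = ∫_0^2 (4*x*sin(π*x/2) - 2*sin(π*x/2)) dx. Term by term:
  ∫_0^2 -2*sin(π*x/2) dx = -8/π;  ∫_0^2 4*x*sin(π*x/2) dx = 16/π.
Sum: -8/π + 16/π = 8/π.
So RHS = -∫_0^2 v(x) φ(x) dx = -8/π.
LHS = RHS, so the identity holds for this test φ.
Moreover u is smooth here and v(x) = u'(x) = 4*x - 2 pointwise, so the identity holds for every test function. Hence v is the weak derivative of u.


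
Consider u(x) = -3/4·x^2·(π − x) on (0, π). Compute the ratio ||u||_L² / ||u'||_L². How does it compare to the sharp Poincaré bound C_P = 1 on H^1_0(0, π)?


||u||_L² / ||u'||_L² = sqrt(14)*π/14 < C_P = 1.

u(x) = -3/4·x^2·(π − x), so u'(x) = 3*x*(3*x - 2*π)/4.
u(x) = -3/4·x^2·(π − x) vanishes at x = 0 and x = π, so u ∈ H^1_0(0, π). Differentiate via the product rule and integrate the resulting polynomials term by term.
  ∫_0^π u² dx = ∫_0^π (9*x^6/16 - 9*π*x^5/8 + 9*π^2*x^4/16) dx. Term by term:
    ∫_0^π 9*x^6/16 dx = 9*π^7/112;  ∫_0^π -9*π*x^5/8 dx = -3*π^7/16;  ∫_0^π 9*π^2*x^4/16 dx = 9*π^7/80.
  Sum: 9*π^7/112 − 3*π^7/16 + 9*π^7/80 = 3*π^7/560.
  ∫_0^π (u')² dx = ∫_0^π (81*x^4/16 - 27*π*x^3/4 + 9*π^2*x^2/4) dx. Term by term:
    ∫_0^π 81*x^4/16 dx = 81*π^5/80;  ∫_0^π -27*π*x^3/4 dx = -27*π^5/16;  ∫_0^π 9*π^2*x^2/4 dx = 3*π^5/4.
  Sum: 81*π^5/80 − 27*π^5/16 + 3*π^5/4 = 3*π^5/40.
∫_0^π u² dx = 3*π^7/560, so ||u||_L² = sqrt(105)*π^(7/2)/140.
∫_0^π (u')² dx = 3*π^5/40, so ||u'||_L² = sqrt(30)*π^(5/2)/20.
Ratio ||u||_L² / ||u'||_L² = sqrt(14)*π/14.
Sharp Poincaré constant on H^1_0(0, π) is C_P = L/π = 1, achieved by sin(x).
A polynomial bump cannot attain the sharp Poincaré constant (only the first sine eigenfunction does), so the ratio is strictly less than C_P, consistent with ||u||_L² ≤ C_P ||u'||_L².


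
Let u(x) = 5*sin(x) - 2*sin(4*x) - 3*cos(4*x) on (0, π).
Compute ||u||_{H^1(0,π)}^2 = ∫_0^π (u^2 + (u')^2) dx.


||u||_{H^1(0,π)}^2 = 68 + 271*π/2

u'(x) = 12*sin(4*x) + 5*cos(x) - 8*cos(4*x).
Expand u² and (u')² and integrate term by term on (0, π), using: for integers n ≥ 1, ∫_0^π sin²(nx) dx = ∫_0^π cos²(nx) dx = π/2; for n ≠ n', ∫_0^π sin(nx)sin(n'x) dx = ∫_0^π cos(nx)cos(n'x) dx = 0; and by product-to-sum, ∫_0^π sin(nx)cos(n'x) dx = ½∫_0^π [sin((n+n')x) + sin((n−n')x)] dx, which is 0 when n+n' is even and 2n/(n²−n'²) when n+n' is odd (it need not vanish on (0, π)).
  u² squared terms: (-3)²·∫cos(4x)² dx = 9·π/2 = 9*π/2;  (-2)²·∫sin(4x)² dx = 4·π/2 = 2*π;  (5)²·∫sin(x)² dx = 25·π/2 = 25*π/2.
  u² cross terms: 2·(-3)·(-2)·∫cos(4x)·sin(4x) dx = 12·(0) = 0;  2·(-3)·(5)·∫cos(4x)·sin(x) dx = -30·(-2/15) = 4;  2·(-2)·(5)·∫sin(4x)·sin(x) dx = -20·(0) = 0.
  So ∫_0^π u² dx = 9*π/2 + 2*π + 25*π/2 + 0 + 4 + 0 = 4 + 19*π.
  (u')² squared terms: (-8)²·∫cos(4x)² dx = 64·π/2 = 32*π;  (5)²·∫cos(x)² dx = 25·π/2 = 25*π/2;  (12)²·∫sin(4x)² dx = 144·π/2 = 72*π.
  (u')² cross terms: 2·(-8)·(5)·∫cos(4x)·cos(x) dx = -80·(0) = 0;  2·(-8)·(12)·∫cos(4x)·sin(4x) dx = -192·(0) = 0;  2·(5)·(12)·∫cos(x)·sin(4x) dx = 120·(8/15) = 64.
  So ∫_0^π (u')² dx = 32*π + 25*π/2 + 72*π + 0 + 0 + 64 = 64 + 233*π/2.
||u||_{H^1}^2 = (4 + 19*π) + (64 + 233*π/2) = 68 + 271*π/2.


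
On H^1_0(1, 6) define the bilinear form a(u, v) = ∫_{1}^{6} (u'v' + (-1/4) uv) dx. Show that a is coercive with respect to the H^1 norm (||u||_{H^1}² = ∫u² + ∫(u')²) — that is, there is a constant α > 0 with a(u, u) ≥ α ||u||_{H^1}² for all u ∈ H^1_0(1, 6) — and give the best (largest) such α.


α = (-25/4 + π^2)/(π^2 + 25)

Coercivity of a(·,·) on H^1_0(1, 6) means a(u, u) ≥ α ||u||_{H^1}² for every u ∈ H^1_0.
The interval has length L = 5, and Poincaré/coercivity depend only on L. Here a(u, u) = ∫(u')² + (-1/4)·∫u².
Here c = -1/4 < 0 with |c| < (π/L)² = π^2/25, so coercivity still holds. The condition a(u,u) ≥ α||u||_{H^1}² reads (1−α)∫(u')² ≥ (α−c)∫u². Any admissible α is ≤ 1 (rapidly oscillating u have ∫u²/∫(u')² → 0), and α = 1 would force 0 ≥ (1−c)∫u², impossible since c < 1; so 1−α > 0. By the sharp Poincaré inequality on H^1_0 of an interval of length L, ∫(u')² ≥ (π/L)²∫u² with equality for the first sine mode sin(π(x−x₀)/L) (x₀ the left endpoint), so the inequality holds for all u iff (1−α)(π/L)² ≥ α − c, i.e. α ≤ ((π/L)² + c)/((π/L)² + 1) = (1 + c(L/π)²)/(1 + (L/π)²). (Direct route, valid since c ≤ 0: Poincaré gives c∫u² ≥ c(L/π)²∫(u')², so a(u,u) ≥ (1 + c(L/π)²)∫(u')², while ||u||_{H^1}² ≤ (1 + (L/π)²)∫(u')²; dividing yields the same α.) With (π/L)² = π^2/25 and c = -1/4, the largest admissible constant is α = ((π/L)² + c)/((π/L)² + 1).
Simplifying, α = (-25/4 + π^2)/(π^2 + 25).


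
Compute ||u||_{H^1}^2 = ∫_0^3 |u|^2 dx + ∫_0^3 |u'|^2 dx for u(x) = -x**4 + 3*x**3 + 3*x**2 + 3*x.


||u||_{H^1}^2 = 55269/28

The H^1 norm (squared) on an interval (0, L) is
  ||u||_{H^1}^2 = ∫_0^L u(x)^2 dx + ∫_0^L u'(x)^2 dx.
Compute u'(x) = -4*x**3 + 9*x**2 + 6*x + 3.
Then u(x)^2 = x**8 - 6*x**7 + 3*x**6 + 12*x**5 + 27*x**4 + 18*x**3 + 9*x**2 and u'(x)^2 = 16*x**6 - 72*x**5 + 33*x**4 + 84*x**3 + 90*x**2 + 36*x + 9.
Integrate each monomial from 0 to 3 using ∫_0^3 c·x^n dx = c·3^(n+1)/(n+1):
  ∫_0^3 u(x)^2 dx = ∫_0^3 (x^8 - 6*x^7 + 3*x^6 + 12*x^5 + 27*x^4 + 18*x^3 + 9*x^2) dx. Term by term:
    ∫_0^3 x^8 dx = 2187;  ∫_0^3 -6*x^7 dx = -19683/4;  ∫_0^3 3*x^6 dx = 6561/7;
    ∫_0^3 12*x^5 dx = 1458;  ∫_0^3 27*x^4 dx = 6561/5;  ∫_0^3 18*x^3 dx = 729/2;
    ∫_0^3 9*x^2 dx = 81.
  Sum: 2187 − 19683/4 + 6561/7 + 1458 + 6561/5 + 729/2 + 81 = 198693/140.
  ∫_0^3 u'(x)^2 dx = ∫_0^3 (16*x^6 - 72*x^5 + 33*x^4 + 84*x^3 + 90*x^2 + 36*x + 9) dx. Term by term:
    ∫_0^3 16*x^6 dx = 34992/7;  ∫_0^3 -72*x^5 dx = -8748;  ∫_0^3 33*x^4 dx = 8019/5;
    ∫_0^3 84*x^3 dx = 1701;  ∫_0^3 90*x^2 dx = 810;  ∫_0^3 36*x dx = 162;
    ∫_0^3 9 dx = 27.
  Sum: 34992/7 − 8748 + 8019/5 + 1701 + 810 + 162 + 27 = 19413/35.
Adding: ||u||_{H^1}^2 = 198693/140 + 19413/35 = 55269/28.


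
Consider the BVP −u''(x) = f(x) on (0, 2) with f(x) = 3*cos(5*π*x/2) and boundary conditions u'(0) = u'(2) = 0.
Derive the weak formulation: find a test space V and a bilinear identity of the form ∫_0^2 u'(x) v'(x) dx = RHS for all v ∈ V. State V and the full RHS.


V = H^1(0, 2) (no boundary constraint on v; u is determined up to an additive constant); weak form: ∫_0^2 u'v' dx = ∫_0^2 (3*cos(5*π*x/2)) v dx for all v ∈ V.

Multiply both sides by a test function v and integrate from 0 to 2:
  ∫_0^2 −u''(x) v(x) dx = ∫_0^2 f(x) v(x) dx.
Integrate the LHS by parts once:
  ∫_0^2 −u'' v dx = −[u'(x) v(x)]_0^2 + ∫_0^2 u'(x) v'(x) dx.
Thus ∫_0^2 u'(x) v'(x) dx = ∫_0^2 f(x) v(x) dx + [u'(x) v(x)]_0^2.
Choose V so that boundary terms are either known or forced to vanish.
u has homogeneous Neumann: u'(0) = u'(2) = 0. So [u' v]_0^2 = 0·v(2) − 0·v(0) = 0 for any v; take V = H^1(0, 2).
Weak formulation: find u (satisfying any essential BC) such that ∫_0^2 u'(x) v'(x) dx = ∫_0^2 f v dx for all v ∈ V (homogeneous Neumann, so boundary terms vanish).
Substituting f(x) = 3*cos(5*π*x/2), the right-hand side is ∫_0^2 (3*cos(5*π*x/2)) v dx.
Compatibility check (pure Neumann): taking v ≡ 1 ∈ V gives 0 = ∫_0^2 f dx + (0) − (0), i.e. ∫_0^2 f dx must equal u'(0) − u'(2) = 0. Indeed ∫_0^2 (3*cos(5*π*x/2)) dx = 0, so the data are compatible. The solution is then unique only up to an additive constant (fix it e.g. by requiring ∫_0^2 u dx = 0).


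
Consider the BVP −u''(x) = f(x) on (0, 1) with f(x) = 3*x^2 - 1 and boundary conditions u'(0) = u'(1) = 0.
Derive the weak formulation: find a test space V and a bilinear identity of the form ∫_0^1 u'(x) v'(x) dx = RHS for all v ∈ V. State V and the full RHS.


V = H^1(0, 1) (no boundary constraint on v; u is determined up to an additive constant); weak form: ∫_0^1 u'v' dx = ∫_0^1 (3*x^2 - 1) v dx for all v ∈ V.

Multiply both sides by a test function v and integrate from 0 to 1:
  ∫_0^1 −u''(x) v(x) dx = ∫_0^1 f(x) v(x) dx.
Integrate the LHS by parts once:
  ∫_0^1 −u'' v dx = −[u'(x) v(x)]_0^1 + ∫_0^1 u'(x) v'(x) dx.
Thus ∫_0^1 u'(x) v'(x) dx = ∫_0^1 f(x) v(x) dx + [u'(x) v(x)]_0^1.
Choose V so that boundary terms are either known or forced to vanish.
u has homogeneous Neumann: u'(0) = u'(1) = 0. So [u' v]_0^1 = 0·v(1) − 0·v(0) = 0 for any v; take V = H^1(0, 1).
Weak formulation: find u (satisfying any essential BC) such that ∫_0^1 u'(x) v'(x) dx = ∫_0^1 f v dx for all v ∈ V (homogeneous Neumann, so boundary terms vanish).
Substituting f(x) = 3*x^2 - 1, the right-hand side is ∫_0^1 (3*x^2 - 1) v dx.
Compatibility check (pure Neumann): taking v ≡ 1 ∈ V gives 0 = ∫_0^1 f dx + (0) − (0), i.e. ∫_0^1 f dx must equal u'(0) − u'(1) = 0. Indeed ∫_0^1 (3*x^2 - 1) dx = 0, so the data are compatible. The solution is then unique only up to an additive constant (fix it e.g. by requiring ∫_0^1 u dx = 0).


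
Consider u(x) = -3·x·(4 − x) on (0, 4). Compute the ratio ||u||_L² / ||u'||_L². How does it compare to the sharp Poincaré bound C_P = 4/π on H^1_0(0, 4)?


||u||_L² / ||u'||_L² = 2*sqrt(10)/5 < C_P = 4/π.

u(x) = -3·x·(4 − x), so u'(x) = 6*x - 12.
u(x) = -3·x·(4 − x) vanishes at x = 0 and x = 4, so u ∈ H^1_0(0, 4). Differentiate via the product rule and integrate the resulting polynomials term by term.
  ∫_0^4 u² dx = ∫_0^4 (9*x^4 - 72*x^3 + 144*x^2) dx. Term by term:
    ∫_0^4 9*x^4 dx = 9216/5;  ∫_0^4 -72*x^3 dx = -4608;  ∫_0^4 144*x^2 dx = 3072.
  Sum: 9216/5 − 4608 + 3072 = 1536/5.
  ∫_0^4 (u')² dx = ∫_0^4 (36*x^2 - 144*x + 144) dx. Term by term:
    ∫_0^4 36*x^2 dx = 768;  ∫_0^4 -144*x dx = -1152;  ∫_0^4 144 dx = 576.
  Sum: 768 − 1152 + 576 = 192.
∫_0^4 u² dx = 1536/5, so ||u||_L² = 16*sqrt(30)/5.
∫_0^4 (u')² dx = 192, so ||u'||_L² = 8*sqrt(3).
Ratio ||u||_L² / ||u'||_L² = 2*sqrt(10)/5.
Sharp Poincaré constant on H^1_0(0, 4) is C_P = L/π = 4/π, achieved by sin(π/4·x).
A polynomial bump cannot attain the sharp Poincaré constant (only the first sine eigenfunction does), so the ratio is strictly less than C_P, consistent with ||u||_L² ≤ C_P ||u'||_L².


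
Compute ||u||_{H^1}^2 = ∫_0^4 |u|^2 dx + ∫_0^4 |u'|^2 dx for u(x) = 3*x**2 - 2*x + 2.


||u||_{H^1}^2 = 29408/15

The H^1 norm (squared) on an interval (0, L) is
  ||u||_{H^1}^2 = ∫_0^L u(x)^2 dx + ∫_0^L u'(x)^2 dx.
Compute u'(x) = 6*x - 2.
Then u(x)^2 = 9*x**4 - 12*x**3 + 16*x**2 - 8*x + 4 and u'(x)^2 = 36*x**2 - 24*x + 4.
Integrate each monomial from 0 to 4 using ∫_0^4 c·x^n dx = c·4^(n+1)/(n+1):
  ∫_0^4 u(x)^2 dx = ∫_0^4 (9*x^4 - 12*x^3 + 16*x^2 - 8*x + 4) dx. Term by term:
    ∫_0^4 9*x^4 dx = 9216/5;  ∫_0^4 -12*x^3 dx = -768;  ∫_0^4 16*x^2 dx = 1024/3;
    ∫_0^4 -8*x dx = -64;  ∫_0^4 4 dx = 16.
  Sum: 9216/5 − 768 + 1024/3 − 64 + 16 = 20528/15.
  ∫_0^4 u'(x)^2 dx = ∫_0^4 (36*x^2 - 24*x + 4) dx. Term by term:
    ∫_0^4 36*x^2 dx = 768;  ∫_0^4 -24*x dx = -192;  ∫_0^4 4 dx = 16.
  Sum: 768 − 192 + 16 = 592.
Adding: ||u||_{H^1}^2 = 20528/15 + 592 = 29408/15.


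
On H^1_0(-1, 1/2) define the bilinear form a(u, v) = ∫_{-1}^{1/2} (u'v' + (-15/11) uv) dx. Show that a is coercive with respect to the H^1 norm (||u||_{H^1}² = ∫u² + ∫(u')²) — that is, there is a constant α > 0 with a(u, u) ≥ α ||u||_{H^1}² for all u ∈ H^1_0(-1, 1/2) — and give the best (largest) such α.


α = (-135 + 44*π^2)/(11*(9 + 4*π^2))

Coercivity of a(·,·) on H^1_0(-1, 1/2) means a(u, u) ≥ α ||u||_{H^1}² for every u ∈ H^1_0.
The interval has length L = 3/2, and Poincaré/coercivity depend only on L. Here a(u, u) = ∫(u')² + (-15/11)·∫u².
Here c = -15/11 < 0 with |c| < (π/L)² = 4*π^2/9, so coercivity still holds. The condition a(u,u) ≥ α||u||_{H^1}² reads (1−α)∫(u')² ≥ (α−c)∫u². Any admissible α is ≤ 1 (rapidly oscillating u have ∫u²/∫(u')² → 0), and α = 1 would force 0 ≥ (1−c)∫u², impossible since c < 1; so 1−α > 0. By the sharp Poincaré inequality on H^1_0 of an interval of length L, ∫(u')² ≥ (π/L)²∫u² with equality for the first sine mode sin(π(x−x₀)/L) (x₀ the left endpoint), so the inequality holds for all u iff (1−α)(π/L)² ≥ α − c, i.e. α ≤ ((π/L)² + c)/((π/L)² + 1) = (1 + c(L/π)²)/(1 + (L/π)²). (Direct route, valid since c ≤ 0: Poincaré gives c∫u² ≥ c(L/π)²∫(u')², so a(u,u) ≥ (1 + c(L/π)²)∫(u')², while ||u||_{H^1}² ≤ (1 + (L/π)²)∫(u')²; dividing yields the same α.) With (π/L)² = 4*π^2/9 and c = -15/11, the largest admissible constant is α = ((π/L)² + c)/((π/L)² + 1).
Simplifying, α = (-135 + 44*π^2)/(11*(9 + 4*π^2)).


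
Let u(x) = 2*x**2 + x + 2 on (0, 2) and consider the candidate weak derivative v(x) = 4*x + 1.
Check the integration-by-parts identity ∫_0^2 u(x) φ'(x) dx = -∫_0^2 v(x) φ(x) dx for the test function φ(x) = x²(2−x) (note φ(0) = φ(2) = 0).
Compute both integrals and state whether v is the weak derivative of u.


LHS = -116/15, RHS = -116/15. Yes, v = u' weakly.

u(x) = 2*x**2 + x + 2, classical derivative u'(x) = 4*x + 1.
φ(x) = x²(2−x), so φ'(x) = x*(4 - 3*x).
Note φ(0) = φ(2) = 0, so the boundary term u·φ vanishes.
LHS = ∫_0^2 u(x) φ'(x) dx = ∫_0^2 (-6*x^4 + 5*x^3 - 2*x^2 + 8*x) dx. Term by term:
  ∫_0^2 -6*x^4 dx = -192/5;  ∫_0^2 5*x^3 dx = 20;  ∫_0^2 -2*x^2 dx = -16/3;
  ∫_0^2 8*x dx = 16.
Sum: -192/5 + 20 − 16/3 + 16 = -116/15.
So LHS = -116/15.
∫_0^2 v(x) φ(x) dx = ∫_0^2 (-4*x^4 + 7*x^3 + 2*x^2) dx. Term by term:
  ∫_0^2 -4*x^4 dx = -128/5;  ∫_0^2 7*x^3 dx = 28;  ∫_0^2 2*x^2 dx = 16/3.
Sum: -128/5 + 28 + 16/3 = 116/15.
So RHS = -∫_0^2 v(x) φ(x) dx = -116/15.
LHS = RHS, so the identity holds for this test φ.
Moreover u is smooth here and v(x) = u'(x) = 4*x + 1 pointwise, so the identity holds for every test function. Hence v is the weak derivative of u.


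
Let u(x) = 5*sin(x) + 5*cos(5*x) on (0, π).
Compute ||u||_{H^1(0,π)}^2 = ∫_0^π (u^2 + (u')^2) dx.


||u||_{H^1(0,π)}^2 = 350*π

u'(x) = -25*sin(5*x) + 5*cos(x).
Expand u² and (u')² and integrate term by term on (0, π), using: for integers n ≥ 1, ∫_0^π sin²(nx) dx = ∫_0^π cos²(nx) dx = π/2; for n ≠ n', ∫_0^π sin(nx)sin(n'x) dx = ∫_0^π cos(nx)cos(n'x) dx = 0; and by product-to-sum, ∫_0^π sin(nx)cos(n'x) dx = ½∫_0^π [sin((n+n')x) + sin((n−n')x)] dx, which is 0 when n+n' is even and 2n/(n²−n'²) when n+n' is odd (it need not vanish on (0, π)).
  u² squared terms: (5)²·∫cos(5x)² dx = 25·π/2 = 25*π/2;  (5)²·∫sin(x)² dx = 25·π/2 = 25*π/2.
  u² cross terms: 2·(5)·(5)·∫cos(5x)·sin(x) dx = 50·(0) = 0.
  So ∫_0^π u² dx = 25*π/2 + 25*π/2 + 0 = 25*π.
  (u')² squared terms: (-25)²·∫sin(5x)² dx = 625·π/2 = 625*π/2;  (5)²·∫cos(x)² dx = 25·π/2 = 25*π/2.
  (u')² cross terms: 2·(-25)·(5)·∫sin(5x)·cos(x) dx = -250·(0) = 0.
  So ∫_0^π (u')² dx = 625*π/2 + 25*π/2 + 0 = 325*π.
||u||_{H^1}^2 = (25*π) + (325*π) = 350*π.


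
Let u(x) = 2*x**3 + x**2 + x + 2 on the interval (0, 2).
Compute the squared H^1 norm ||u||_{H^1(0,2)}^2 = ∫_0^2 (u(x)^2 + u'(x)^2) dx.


||u||_{H^1}^2 = 62602/105

The H^1 norm (squared) on an interval (0, L) is
  ||u||_{H^1}^2 = ∫_0^L u(x)^2 dx + ∫_0^L u'(x)^2 dx.
Compute u'(x) = 6*x**2 + 2*x + 1.
Then u(x)^2 = 4*x**6 + 4*x**5 + 5*x**4 + 10*x**3 + 5*x**2 + 4*x + 4 and u'(x)^2 = 36*x**4 + 24*x**3 + 16*x**2 + 4*x + 1.
Integrate each monomial from 0 to 2 using ∫_0^2 c·x^n dx = c·2^(n+1)/(n+1):
  ∫_0^2 u(x)^2 dx = ∫_0^2 (4*x^6 + 4*x^5 + 5*x^4 + 10*x^3 + 5*x^2 + 4*x + 4) dx. Term by term:
    ∫_0^2 4*x^6 dx = 512/7;  ∫_0^2 4*x^5 dx = 128/3;  ∫_0^2 5*x^4 dx = 32;
    ∫_0^2 10*x^3 dx = 40;  ∫_0^2 5*x^2 dx = 40/3;  ∫_0^2 4*x dx = 8;
    ∫_0^2 4 dx = 8.
  Sum: 512/7 + 128/3 + 32 + 40 + 40/3 + 8 + 8 = 1520/7.
  ∫_0^2 u'(x)^2 dx = ∫_0^2 (36*x^4 + 24*x^3 + 16*x^2 + 4*x + 1) dx. Term by term:
    ∫_0^2 36*x^4 dx = 1152/5;  ∫_0^2 24*x^3 dx = 96;  ∫_0^2 16*x^2 dx = 128/3;
    ∫_0^2 4*x dx = 8;  ∫_0^2 1 dx = 2.
  Sum: 1152/5 + 96 + 128/3 + 8 + 2 = 5686/15.
Adding: ||u||_{H^1}^2 = 1520/7 + 5686/15 = 62602/105.


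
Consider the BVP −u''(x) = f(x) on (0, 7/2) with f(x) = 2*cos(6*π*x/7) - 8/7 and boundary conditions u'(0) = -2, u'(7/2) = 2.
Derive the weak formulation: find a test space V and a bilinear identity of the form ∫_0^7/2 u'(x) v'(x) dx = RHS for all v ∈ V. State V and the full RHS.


V = H^1(0, 7/2) (v unrestricted at boundary; u is determined up to an additive constant); weak form: ∫_0^7/2 u'v' dx = ∫_0^7/2 (2*cos(6*π*x/7) - 8/7) v dx + 2·v(7/2) + 2·v(0) for all v ∈ V.

Multiply both sides by a test function v and integrate from 0 to 7/2:
  ∫_0^7/2 −u''(x) v(x) dx = ∫_0^7/2 f(x) v(x) dx.
Integrate the LHS by parts once:
  ∫_0^7/2 −u'' v dx = −[u'(x) v(x)]_0^7/2 + ∫_0^7/2 u'(x) v'(x) dx.
Thus ∫_0^7/2 u'(x) v'(x) dx = ∫_0^7/2 f(x) v(x) dx + [u'(x) v(x)]_0^7/2.
Choose V so that boundary terms are either known or forced to vanish.
u has inhomogeneous Neumann u'(0) = -2, u'(7/2) = 2. [u' v]_0^7/2 = (2)·v(7/2) − (-2)·v(0) = 2·v(7/2) + 2·v(0). Take V = H^1(0, 7/2); boundary term becomes part of RHS.
Weak formulation: find u (satisfying any essential BC) such that ∫_0^7/2 u'(x) v'(x) dx = ∫_0^7/2 f v dx + 2·v(7/2) + 2·v(0) for all v ∈ V (Neumann data are natural BCs: they enter the RHS as boundary terms).
Substituting f(x) = 2*cos(6*π*x/7) - 8/7, the right-hand side is ∫_0^7/2 (2*cos(6*π*x/7) - 8/7) v dx + 2·v(7/2) + 2·v(0).
Compatibility check (pure Neumann): taking v ≡ 1 ∈ V gives 0 = ∫_0^7/2 f dx + (2) − (-2), i.e. ∫_0^7/2 f dx must equal u'(0) − u'(7/2) = -4. Indeed ∫_0^7/2 (2*cos(6*π*x/7) - 8/7) dx = -4, so the data are compatible. The solution is then unique only up to an additive constant (fix it e.g. by requiring ∫_0^7/2 u dx = 0).


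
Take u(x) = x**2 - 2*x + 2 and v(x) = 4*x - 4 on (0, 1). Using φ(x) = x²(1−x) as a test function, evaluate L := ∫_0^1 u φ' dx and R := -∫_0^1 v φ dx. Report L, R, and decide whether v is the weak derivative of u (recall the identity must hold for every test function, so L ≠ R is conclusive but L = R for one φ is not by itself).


LHS = 1/15, RHS = 2/15. No, v is not the weak derivative of u.

u(x) = x**2 - 2*x + 2, classical derivative u'(x) = 2*x - 2.
φ(x) = x²(1−x), so φ'(x) = x*(2 - 3*x).
Note φ(0) = φ(1) = 0, so the boundary term u·φ vanishes.
LHS = ∫_0^1 u(x) φ'(x) dx = ∫_0^1 (-3*x^4 + 8*x^3 - 10*x^2 + 4*x) dx. Term by term:
  ∫_0^1 -3*x^4 dx = -3/5;  ∫_0^1 8*x^3 dx = 2;  ∫_0^1 -10*x^2 dx = -10/3;
  ∫_0^1 4*x dx = 2.
Sum: -3/5 + 2 − 10/3 + 2 = 1/15.
So LHS = 1/15.
∫_0^1 v(x) φ(x) dx = ∫_0^1 (-4*x^4 + 8*x^3 - 4*x^2) dx. Term by term:
  ∫_0^1 -4*x^4 dx = -4/5;  ∫_0^1 8*x^3 dx = 2;  ∫_0^1 -4*x^2 dx = -4/3.
Sum: -4/5 + 2 − 4/3 = -2/15.
So RHS = -∫_0^1 v(x) φ(x) dx = 2/15.
LHS − RHS = -1/15 ≠ 0, so the identity fails.
(For a valid weak derivative the identity must hold for EVERY test function, in particular this one. The failure shows v is NOT the weak derivative of u.)
Correct weak derivative would be u'(x) = 2*x - 2.


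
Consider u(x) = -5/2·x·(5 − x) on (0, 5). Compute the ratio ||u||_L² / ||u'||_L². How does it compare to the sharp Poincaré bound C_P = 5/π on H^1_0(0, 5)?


||u||_L² / ||u'||_L² = sqrt(10)/2 < C_P = 5/π.

u(x) = -5/2·x·(5 − x), so u'(x) = 5*x - 25/2.
u(x) = -5/2·x·(5 − x) vanishes at x = 0 and x = 5, so u ∈ H^1_0(0, 5). Differentiate via the product rule and integrate the resulting polynomials term by term.
  ∫_0^5 u² dx = ∫_0^5 (25*x^4/4 - 125*x^3/2 + 625*x^2/4) dx. Term by term:
    ∫_0^5 25*x^4/4 dx = 15625/4;  ∫_0^5 -125*x^3/2 dx = -78125/8;  ∫_0^5 625*x^2/4 dx = 78125/12.
  Sum: 15625/4 − 78125/8 + 78125/12 = 15625/24.
  ∫_0^5 (u')² dx = ∫_0^5 (25*x^2 - 125*x + 625/4) dx. Term by term:
    ∫_0^5 25*x^2 dx = 3125/3;  ∫_0^5 -125*x dx = -3125/2;  ∫_0^5 625/4 dx = 3125/4.
  Sum: 3125/3 − 3125/2 + 3125/4 = 3125/12.
∫_0^5 u² dx = 15625/24, so ||u||_L² = 125*sqrt(6)/12.
∫_0^5 (u')² dx = 3125/12, so ||u'||_L² = 25*sqrt(15)/6.
Ratio ||u||_L² / ||u'||_L² = sqrt(10)/2.
Sharp Poincaré constant on H^1_0(0, 5) is C_P = L/π = 5/π, achieved by sin(π/5·x).
A polynomial bump cannot attain the sharp Poincaré constant (only the first sine eigenfunction does), so the ratio is strictly less than C_P, consistent with ||u||_L² ≤ C_P ||u'||_L².


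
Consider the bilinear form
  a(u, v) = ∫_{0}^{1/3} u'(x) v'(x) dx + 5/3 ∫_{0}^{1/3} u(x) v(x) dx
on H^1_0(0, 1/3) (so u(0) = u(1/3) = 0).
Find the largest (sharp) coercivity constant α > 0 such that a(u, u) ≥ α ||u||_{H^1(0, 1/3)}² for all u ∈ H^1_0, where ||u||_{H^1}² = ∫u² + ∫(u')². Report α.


α = 1

Coercivity of a(·,·) on H^1_0(0, 1/3) means a(u, u) ≥ α ||u||_{H^1}² for every u ∈ H^1_0.
The interval has length L = 1/3, and Poincaré/coercivity depend only on L. Here a(u, u) = ∫(u')² + (5/3)·∫u².
Here c = 5/3 ≥ 1, so a(u,u) = ∫(u')² + c∫u² ≥ ∫(u')² + ∫u² = ||u||_{H^1}², i.e. α = 1 works. No larger α is possible: a(u,u) ≥ α||u||_{H^1}² means (1−α)∫(u')² ≥ (α−c)∫u², and for the modes u_n = sin(nπ(x−x₀)/L) (x₀ the left endpoint) one has ∫u_n²/∫(u_n')² = (L/(nπ))² → 0, so a(u_n,u_n)/||u_n||_{H^1}² → 1. Hence the optimal constant is α = 1.
Therefore α = 1.


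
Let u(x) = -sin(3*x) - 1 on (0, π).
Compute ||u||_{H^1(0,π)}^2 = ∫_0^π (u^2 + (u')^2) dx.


||u||_{H^1(0,π)}^2 = 4/3 + 6*π

u'(x) = -3*cos(3*x).
Expand u² and (u')² and integrate term by term on (0, π), using: for integers n ≥ 1, ∫_0^π sin²(nx) dx = ∫_0^π cos²(nx) dx = π/2; for n ≠ n', ∫_0^π sin(nx)sin(n'x) dx = ∫_0^π cos(nx)cos(n'x) dx = 0; and by product-to-sum, ∫_0^π sin(nx)cos(n'x) dx = ½∫_0^π [sin((n+n')x) + sin((n−n')x)] dx, which is 0 when n+n' is even and 2n/(n²−n'²) when n+n' is odd (it need not vanish on (0, π)). For the constant mode: ∫_0^π 1 dx = π, ∫_0^π cos(nx) dx = 0, ∫_0^π sin(nx) dx = (1−(−1)^n)/n.
  u² squared terms: (-1)²·∫1 dx = 1·π = π;  (-1)²·∫sin(3x)² dx = 1·π/2 = π/2.
  u² cross terms: 2·(-1)·(-1)·∫1·sin(3x) dx = 2·(2/3) = 4/3.
  So ∫_0^π u² dx = π + π/2 + 4/3 = 4/3 + 3*π/2.
  (u')² squared terms: (-3)²·∫cos(3x)² dx = 9·π/2 = 9*π/2.
  So ∫_0^π (u')² dx = 9*π/2.
||u||_{H^1}^2 = (4/3 + 3*π/2) + (9*π/2) = 4/3 + 6*π.
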